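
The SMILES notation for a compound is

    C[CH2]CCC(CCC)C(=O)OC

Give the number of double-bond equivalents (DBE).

1

Molecular formula: C10H20O2.
DoU = (2C + 2 + N − H − X) / 2, where X is the halogen count and O/S are ignored.
    = (2·10 + 2 + 0 − 20 − 0) / 2 = 2 / 2 = 1.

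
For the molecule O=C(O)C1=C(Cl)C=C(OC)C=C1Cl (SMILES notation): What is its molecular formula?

Walk through each heavy atom and fill implicit hydrogens from standard valence (C 4, N 3, O 2, S 2, halogen 1):
  atom 1: O, bond orders sum to 2 (valence 2) → 0 H
  atom 2: C, bond orders sum to 4 (valence 4) → 0 H
  atom 3: O, bond orders sum to 1 (valence 2) → 1 H
  atom 4: C, bond orders sum to 4 (valence 4) → 0 H
  atom 5: C, bond orders sum to 4 (valence 4) → 0 H
  atom 6: Cl (halogen, monovalent) → 0 H
  atom 7: C, bond orders sum to 3 (valence 4) → 1 H
  atom 8: C, bond orders sum to 4 (valence 4) → 0 H
  atom 9: O, bond orders sum to 2 (valence 2) → 0 H
  atom 10: C, bond orders sum to 1 (valence 4) → 3 H
  atom 11: C, bond orders sum to 3 (valence 4) → 1 H
  atom 12: C, bond orders sum to 4 (valence 4) → 0 H
  atom 13: Cl (halogen, monovalent) → 0 H
Totals → C:8, H:6, Cl:2, O:3.

C8H6Cl2O3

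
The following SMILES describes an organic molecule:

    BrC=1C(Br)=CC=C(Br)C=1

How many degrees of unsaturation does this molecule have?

Degree of unsaturation = (number of rings) + (number of π bonds).
Ring closures in the SMILES: 1.
π bonds: 3 double bonds (each 1 DoU) → 3 DoU from unsaturation.
Total DoU = 1 + 3 = 4.

4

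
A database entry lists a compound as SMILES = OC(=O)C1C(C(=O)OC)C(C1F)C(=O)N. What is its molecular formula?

C8H10FNO5

Walk through each heavy atom and fill implicit hydrogens from standard valence (C 4, N 3, O 2, S 2, halogen 1):
  atom 1: O, bond orders sum to 1 (valence 2) → 1 H
  atom 2: C, bond orders sum to 4 (valence 4) → 0 H
  atom 3: O, bond orders sum to 2 (valence 2) → 0 H
  atom 4: C, bond orders sum to 3 (valence 4) → 1 H
  atom 5: C, bond orders sum to 3 (valence 4) → 1 H
  atom 6: C, bond orders sum to 4 (valence 4) → 0 H
  atom 7: O, bond orders sum to 2 (valence 2) → 0 H
  atom 8: O, bond orders sum to 2 (valence 2) → 0 H
  atom 9: C, bond orders sum to 1 (valence 4) → 3 H
  atom 10: C, bond orders sum to 3 (valence 4) → 1 H
  atom 11: C, bond orders sum to 3 (valence 4) → 1 H
  atom 12: F (halogen, monovalent) → 0 H
  atom 13: C, bond orders sum to 4 (valence 4) → 0 H
  atom 14: O, bond orders sum to 2 (valence 2) → 0 H
  atom 15: N, bond orders sum to 1 (valence 3) → 2 H
Totals → C:8, H:10, F:1, N:1, O:5.
In Hill order: C8H10FNO5.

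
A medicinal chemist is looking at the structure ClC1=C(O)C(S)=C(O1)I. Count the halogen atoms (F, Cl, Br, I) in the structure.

Halogen atoms appear at heavy-atom positions 1, 9 (1×Cl, 1×I).
Other groups present: 1 hydroxyl, 1 thiol.
Halogen count: 2.

2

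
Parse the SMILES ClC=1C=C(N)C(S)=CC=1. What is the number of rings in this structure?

1

In SMILES, each pair of matching ring-closure digits denotes one ring-closing bond; the number of such bonds equals the number of independent rings.
Ring-closure bonds here: 1.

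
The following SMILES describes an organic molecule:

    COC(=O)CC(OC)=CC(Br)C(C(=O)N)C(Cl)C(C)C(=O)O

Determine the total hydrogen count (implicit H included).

Walk through each heavy atom and fill implicit hydrogens from standard valence (C 4, N 3, O 2, S 2, halogen 1):
  atom 1: C, bond orders sum to 1 (valence 4) → 3 H
  atom 2: O, bond orders sum to 2 (valence 2) → 0 H
  atom 3: C, bond orders sum to 4 (valence 4) → 0 H
  atom 4: O, bond orders sum to 2 (valence 2) → 0 H
  atom 5: C, bond orders sum to 2 (valence 4) → 2 H
  atom 6: C, bond orders sum to 4 (valence 4) → 0 H
  atom 7: O, bond orders sum to 2 (valence 2) → 0 H
  atom 8: C, bond orders sum to 1 (valence 4) → 3 H
  atom 9: C, bond orders sum to 3 (valence 4) → 1 H
  atom 10: C, bond orders sum to 3 (valence 4) → 1 H
  atom 11: Br (halogen, monovalent) → 0 H
  atom 12: C, bond orders sum to 3 (valence 4) → 1 H
  atom 13: C, bond orders sum to 4 (valence 4) → 0 H
  atom 14: O, bond orders sum to 2 (valence 2) → 0 H
  atom 15: N, bond orders sum to 1 (valence 3) → 2 H
  atom 16: C, bond orders sum to 3 (valence 4) → 1 H
  atom 17: Cl (halogen, monovalent) → 0 H
  atom 18: C, bond orders sum to 3 (valence 4) → 1 H
  atom 19: C, bond orders sum to 1 (valence 4) → 3 H
  atom 20: C, bond orders sum to 4 (valence 4) → 0 H
  atom 21: O, bond orders sum to 2 (valence 2) → 0 H
  atom 22: O, bond orders sum to 1 (valence 2) → 1 H
Total hydrogens: 19.

19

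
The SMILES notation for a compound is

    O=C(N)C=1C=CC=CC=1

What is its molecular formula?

C7H7NO

Walk through each heavy atom and fill implicit hydrogens from standard valence (C 4, N 3, O 2, S 2, halogen 1):
  atom 1: O, bond orders sum to 2 (valence 2) → 0 H
  atom 2: C, bond orders sum to 4 (valence 4) → 0 H
  atom 3: N, bond orders sum to 1 (valence 3) → 2 H
  atom 4: C, bond orders sum to 4 (valence 4) → 0 H
  atom 5: C, bond orders sum to 3 (valence 4) → 1 H
  atom 6: C, bond orders sum to 3 (valence 4) → 1 H
  atom 7: C, bond orders sum to 3 (valence 4) → 1 H
  atom 8: C, bond orders sum to 3 (valence 4) → 1 H
  atom 9: C, bond orders sum to 3 (valence 4) → 1 H
Totals → C:7, H:7, N:1, O:1.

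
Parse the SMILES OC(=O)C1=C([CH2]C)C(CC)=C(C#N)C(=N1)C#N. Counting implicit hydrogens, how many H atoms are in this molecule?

11

Walk through each heavy atom and fill implicit hydrogens from standard valence (C 4, N 3, O 2, S 2, halogen 1):
  atom 1: O, bond orders sum to 1 (valence 2) → 1 H
  atom 2: C, bond orders sum to 4 (valence 4) → 0 H
  atom 3: O, bond orders sum to 2 (valence 2) → 0 H
  atom 4: C, bond orders sum to 4 (valence 4) → 0 H
  atom 5: C, bond orders sum to 4 (valence 4) → 0 H
  atom 6: C with explicit H count 2
  atom 7: C, bond orders sum to 1 (valence 4) → 3 H
  atom 8: C, bond orders sum to 4 (valence 4) → 0 H
  atom 9: C, bond orders sum to 2 (valence 4) → 2 H
  atom 10: C, bond orders sum to 1 (valence 4) → 3 H
  atom 11: C, bond orders sum to 4 (valence 4) → 0 H
  atom 12: C, bond orders sum to 4 (valence 4) → 0 H
  atom 13: N, bond orders sum to 3 (valence 3) → 0 H
  atom 14: C, bond orders sum to 4 (valence 4) → 0 H
  atom 15: N, bond orders sum to 3 (valence 3) → 0 H
  atom 16: C, bond orders sum to 4 (valence 4) → 0 H
  atom 17: N, bond orders sum to 3 (valence 3) → 0 H
Total hydrogens: 11.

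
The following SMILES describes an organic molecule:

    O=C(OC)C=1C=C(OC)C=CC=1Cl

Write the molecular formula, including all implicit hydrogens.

C9H9ClO3

Walk through each heavy atom and fill implicit hydrogens from standard valence (C 4, N 3, O 2, S 2, halogen 1):
  atom 1: O, bond orders sum to 2 (valence 2) → 0 H
  atom 2: C, bond orders sum to 4 (valence 4) → 0 H
  atom 3: O, bond orders sum to 2 (valence 2) → 0 H
  atom 4: C, bond orders sum to 1 (valence 4) → 3 H
  atom 5: C, bond orders sum to 4 (valence 4) → 0 H
  atom 6: C, bond orders sum to 3 (valence 4) → 1 H
  atom 7: C, bond orders sum to 4 (valence 4) → 0 H
  atom 8: O, bond orders sum to 2 (valence 2) → 0 H
  atom 9: C, bond orders sum to 1 (valence 4) → 3 H
  atom 10: C, bond orders sum to 3 (valence 4) → 1 H
  atom 11: C, bond orders sum to 3 (valence 4) → 1 H
  atom 12: C, bond orders sum to 4 (valence 4) → 0 H
  atom 13: Cl (halogen, monovalent) → 0 H
Totals → C:9, H:9, Cl:1, O:3.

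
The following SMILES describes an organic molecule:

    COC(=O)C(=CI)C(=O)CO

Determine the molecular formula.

Walk through each heavy atom and fill implicit hydrogens from standard valence (C 4, N 3, O 2, S 2, halogen 1):
  atom 1: C, bond orders sum to 1 (valence 4) → 3 H
  atom 2: O, bond orders sum to 2 (valence 2) → 0 H
  atom 3: C, bond orders sum to 4 (valence 4) → 0 H
  atom 4: O, bond orders sum to 2 (valence 2) → 0 H
  atom 5: C, bond orders sum to 4 (valence 4) → 0 H
  atom 6: C, bond orders sum to 3 (valence 4) → 1 H
  atom 7: I (halogen, monovalent) → 0 H
  atom 8: C, bond orders sum to 4 (valence 4) → 0 H
  atom 9: O, bond orders sum to 2 (valence 2) → 0 H
  atom 10: C, bond orders sum to 2 (valence 4) → 2 H
  atom 11: O, bond orders sum to 1 (valence 2) → 1 H
Totals → C:6, H:7, I:1, O:4.
In Hill order: C6H7IO4.

C6H7IO4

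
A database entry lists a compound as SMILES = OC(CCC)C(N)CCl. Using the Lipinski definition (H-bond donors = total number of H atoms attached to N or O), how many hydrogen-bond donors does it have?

Donors: find every N or O and count the H atoms it carries.
  atom 1 (O): bond orders sum to 1 → 1 H
  atom 7 (N): bond orders sum to 1 → 2 H
Lipinski HBD = 3.

3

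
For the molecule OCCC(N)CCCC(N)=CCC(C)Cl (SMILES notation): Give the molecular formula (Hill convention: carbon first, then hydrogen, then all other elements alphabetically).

C11H23ClN2O

Walk through each heavy atom and fill implicit hydrogens from standard valence (C 4, N 3, O 2, S 2, halogen 1):
  atom 1: O, bond orders sum to 1 (valence 2) → 1 H
  atom 2: C, bond orders sum to 2 (valence 4) → 2 H
  atom 3: C, bond orders sum to 2 (valence 4) → 2 H
  atom 4: C, bond orders sum to 3 (valence 4) → 1 H
  atom 5: N, bond orders sum to 1 (valence 3) → 2 H
  atom 6: C, bond orders sum to 2 (valence 4) → 2 H
  atom 7: C, bond orders sum to 2 (valence 4) → 2 H
  atom 8: C, bond orders sum to 2 (valence 4) → 2 H
  atom 9: C, bond orders sum to 4 (valence 4) → 0 H
  atom 10: N, bond orders sum to 1 (valence 3) → 2 H
  atom 11: C, bond orders sum to 3 (valence 4) → 1 H
  atom 12: C, bond orders sum to 2 (valence 4) → 2 H
  atom 13: C, bond orders sum to 3 (valence 4) → 1 H
  atom 14: C, bond orders sum to 1 (valence 4) → 3 H
  atom 15: Cl (halogen, monovalent) → 0 H
Totals → C:11, H:23, Cl:1, N:2, O:1.
In Hill order: C11H23ClN2O.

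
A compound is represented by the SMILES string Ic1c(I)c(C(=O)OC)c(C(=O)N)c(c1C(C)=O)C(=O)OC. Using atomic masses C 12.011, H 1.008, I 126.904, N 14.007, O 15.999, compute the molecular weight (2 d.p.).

First, the molecular formula is C13H11I2NO6 (counting implicit H from valence).
  C: 13 × 12.011 = 156.143
  H: 11 × 1.008 = 11.088
  I: 2 × 126.904 = 253.808
  N: 1 × 14.007 = 14.007
  O: 6 × 15.999 = 95.994
Sum: 13×12.011 + 11×1.008 + 2×126.904 + 1×14.007 + 6×15.999 = 531.040 → 531.04 g/mol.

531.04 g/mol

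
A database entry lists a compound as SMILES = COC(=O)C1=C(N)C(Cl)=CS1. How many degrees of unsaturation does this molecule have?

Molecular formula: C6H6ClNO2S.
DoU = (2C + 2 + N − H − X) / 2, where X is the halogen count and O/S are ignored.
    = (2·6 + 2 + 1 − 6 − 1) / 2 = 8 / 2 = 4.

4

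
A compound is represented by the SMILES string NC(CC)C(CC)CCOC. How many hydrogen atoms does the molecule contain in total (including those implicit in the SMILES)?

21

Walk through each heavy atom and fill implicit hydrogens from standard valence (C 4, N 3, O 2, S 2, halogen 1):
  atom 1: N, bond orders sum to 1 (valence 3) → 2 H
  atom 2: C, bond orders sum to 3 (valence 4) → 1 H
  atom 3: C, bond orders sum to 2 (valence 4) → 2 H
  atom 4: C, bond orders sum to 1 (valence 4) → 3 H
  atom 5: C, bond orders sum to 3 (valence 4) → 1 H
  atom 6: C, bond orders sum to 2 (valence 4) → 2 H
  atom 7: C, bond orders sum to 1 (valence 4) → 3 H
  atom 8: C, bond orders sum to 2 (valence 4) → 2 H
  atom 9: C, bond orders sum to 2 (valence 4) → 2 H
  atom 10: O, bond orders sum to 2 (valence 2) → 0 H
  atom 11: C, bond orders sum to 1 (valence 4) → 3 H
Total hydrogens: 21.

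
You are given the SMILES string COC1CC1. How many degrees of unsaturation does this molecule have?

1

Molecular formula: C4H8O.
DoU = (2C + 2 + N − H − X) / 2, where X is the halogen count and O/S are ignored.
    = (2·4 + 2 + 0 − 8 − 0) / 2 = 2 / 2 = 1.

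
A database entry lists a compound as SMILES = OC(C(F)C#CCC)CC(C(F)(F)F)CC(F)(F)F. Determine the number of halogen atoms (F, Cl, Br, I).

7

Halogen atoms appear at heavy-atom positions 4, 12, 13, 14, 17, 18, 19 (7×F).
Other groups present: 1 alkyne, 1 hydroxyl.
Halogen count: 7.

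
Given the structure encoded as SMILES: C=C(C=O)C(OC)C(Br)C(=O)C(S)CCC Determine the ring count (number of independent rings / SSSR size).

0

In SMILES, each pair of matching ring-closure digits denotes one ring-closing bond; the number of such bonds equals the number of independent rings.
Ring-closure bonds here: 0.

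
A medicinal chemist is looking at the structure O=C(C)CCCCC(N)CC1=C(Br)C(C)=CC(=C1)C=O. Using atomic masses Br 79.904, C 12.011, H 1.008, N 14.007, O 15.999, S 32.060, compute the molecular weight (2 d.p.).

340.26 g/mol

First, the molecular formula is C16H22BrNO2 (counting implicit H from valence).
  Br: 1 × 79.904 = 79.904
  C: 16 × 12.011 = 192.176
  H: 22 × 1.008 = 22.176
  N: 1 × 14.007 = 14.007
  O: 2 × 15.999 = 31.998
Sum: 1×79.904 + 16×12.011 + 22×1.008 + 1×14.007 + 2×15.999 = 340.261 → 340.26 g/mol.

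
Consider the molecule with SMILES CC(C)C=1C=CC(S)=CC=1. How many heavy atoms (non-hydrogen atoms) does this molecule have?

Every atom symbol written in the SMILES (organic subset) is one heavy atom; implicit H are not written.
Heavy atoms by element → C:9, S:1.
Total: 10.

10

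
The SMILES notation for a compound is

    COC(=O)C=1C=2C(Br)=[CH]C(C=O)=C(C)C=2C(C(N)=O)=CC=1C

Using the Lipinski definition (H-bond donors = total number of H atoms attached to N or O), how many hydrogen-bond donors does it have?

Donors: find every N or O and count the H atoms it carries.
  atom 2 (O): bond orders sum to 2 → 0 H
  atom 4 (O): bond orders sum to 2 → 0 H
  atom 12 (O): bond orders sum to 2 → 0 H
  atom 18 (N): bond orders sum to 1 → 2 H
  atom 19 (O): bond orders sum to 2 → 0 H
Lipinski HBD = 2.

2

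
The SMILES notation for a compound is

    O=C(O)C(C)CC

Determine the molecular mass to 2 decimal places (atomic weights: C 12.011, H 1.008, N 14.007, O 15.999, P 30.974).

102.13 g/mol

First, the molecular formula is C5H10O2 (counting implicit H from valence).
  C: 5 × 12.011 = 60.055
  H: 10 × 1.008 = 10.080
  O: 2 × 15.999 = 31.998
Sum: 5×12.011 + 10×1.008 + 2×15.999 = 102.133 → 102.13 g/mol.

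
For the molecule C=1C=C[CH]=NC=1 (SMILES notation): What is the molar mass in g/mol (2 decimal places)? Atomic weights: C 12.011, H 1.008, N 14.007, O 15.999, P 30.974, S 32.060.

79.10 g/mol

First, the molecular formula is C5H5N (counting implicit H from valence).
  C: 5 × 12.011 = 60.055
  H: 5 × 1.008 = 5.040
  N: 1 × 14.007 = 14.007
Sum: 5×12.011 + 5×1.008 + 1×14.007 = 79.102 → 79.10 g/mol.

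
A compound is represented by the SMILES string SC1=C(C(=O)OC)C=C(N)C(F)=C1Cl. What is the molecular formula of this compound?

C8H7ClFNO2S

Walk through each heavy atom and fill implicit hydrogens from standard valence (C 4, N 3, O 2, S 2, halogen 1):
  atom 1: S, bond orders sum to 1 (valence 2) → 1 H
  atom 2: C, bond orders sum to 4 (valence 4) → 0 H
  atom 3: C, bond orders sum to 4 (valence 4) → 0 H
  atom 4: C, bond orders sum to 4 (valence 4) → 0 H
  atom 5: O, bond orders sum to 2 (valence 2) → 0 H
  atom 6: O, bond orders sum to 2 (valence 2) → 0 H
  atom 7: C, bond orders sum to 1 (valence 4) → 3 H
  atom 8: C, bond orders sum to 3 (valence 4) → 1 H
  atom 9: C, bond orders sum to 4 (valence 4) → 0 H
  atom 10: N, bond orders sum to 1 (valence 3) → 2 H
  atom 11: C, bond orders sum to 4 (valence 4) → 0 H
  atom 12: F (halogen, monovalent) → 0 H
  atom 13: C, bond orders sum to 4 (valence 4) → 0 H
  atom 14: Cl (halogen, monovalent) → 0 H
Totals → C:8, H:7, Cl:1, F:1, N:1, O:2, S:1.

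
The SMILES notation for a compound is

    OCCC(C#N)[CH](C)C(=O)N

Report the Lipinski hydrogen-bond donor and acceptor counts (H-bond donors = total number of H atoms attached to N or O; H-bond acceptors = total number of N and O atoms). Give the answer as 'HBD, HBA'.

3, 4

Donors: find every N or O and count the H atoms it carries.
  atom 1 (O): bond orders sum to 1 → 1 H
  atom 6 (N): bond orders sum to 3 → 0 H
  atom 10 (O): bond orders sum to 2 → 0 H
  atom 11 (N): bond orders sum to 1 → 2 H
Lipinski HBD = 3.
Acceptors: N atoms = 2, O atoms = 2 → HBA = 4.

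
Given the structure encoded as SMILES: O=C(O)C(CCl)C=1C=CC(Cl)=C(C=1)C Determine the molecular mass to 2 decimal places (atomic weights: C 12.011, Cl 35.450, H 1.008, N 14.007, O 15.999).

233.09 g/mol

First, the molecular formula is C10H10Cl2O2 (counting implicit H from valence).
  C: 10 × 12.011 = 120.110
  Cl: 2 × 35.450 = 70.900
  H: 10 × 1.008 = 10.080
  O: 2 × 15.999 = 31.998
Sum: 10×12.011 + 2×35.450 + 10×1.008 + 2×15.999 = 233.088 → 233.09 g/mol.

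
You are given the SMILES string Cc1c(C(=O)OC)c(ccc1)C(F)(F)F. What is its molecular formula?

C10H9F3O2

Walk through each heavy atom and fill implicit hydrogens from standard valence (C 4, N 3, O 2, S 2, halogen 1); for lowercase aromatic atoms, an aromatic c carries 1 H when it has two neighbours and 0 H with three, and aromatic n carries 0 H:
  atom 1: C, bond orders sum to 1 (valence 4) → 3 H
  atom 2: aromatic c, 3 neighbours → 0 H
  atom 3: aromatic c, 3 neighbours → 0 H
  atom 4: C, bond orders sum to 4 (valence 4) → 0 H
  atom 5: O, bond orders sum to 2 (valence 2) → 0 H
  atom 6: O, bond orders sum to 2 (valence 2) → 0 H
  atom 7: C, bond orders sum to 1 (valence 4) → 3 H
  atom 8: aromatic c, 3 neighbours → 0 H
  atom 9: aromatic c, 2 neighbours → 1 H
  atom 10: aromatic c, 2 neighbours → 1 H
  atom 11: aromatic c, 2 neighbours → 1 H
  atom 12: C, bond orders sum to 4 (valence 4) → 0 H
  atom 13: F (halogen, monovalent) → 0 H
  atom 14: F (halogen, monovalent) → 0 H
  atom 15: F (halogen, monovalent) → 0 H
Totals → C:10, H:9, F:3, O:2.
In Hill order: C10H9F3O2.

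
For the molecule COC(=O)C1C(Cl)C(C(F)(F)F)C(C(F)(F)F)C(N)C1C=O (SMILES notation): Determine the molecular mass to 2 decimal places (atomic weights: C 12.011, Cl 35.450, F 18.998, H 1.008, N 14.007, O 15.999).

First, the molecular formula is C11H12ClF6NO3 (counting implicit H from valence).
  C: 11 × 12.011 = 132.121
  Cl: 1 × 35.450 = 35.450
  F: 6 × 18.998 = 113.988
  H: 12 × 1.008 = 12.096
  N: 1 × 14.007 = 14.007
  O: 3 × 15.999 = 47.997
Sum: 11×12.011 + 1×35.450 + 6×18.998 + 12×1.008 + 1×14.007 + 3×15.999 = 355.659 → 355.66 g/mol.

355.66 g/mol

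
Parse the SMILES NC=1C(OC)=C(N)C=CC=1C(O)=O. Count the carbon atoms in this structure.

8

Count every carbon token in the SMILES (each C, including those in ring-closure positions and inside branches).
Carbon count: 8.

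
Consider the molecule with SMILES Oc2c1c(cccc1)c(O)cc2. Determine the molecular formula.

Walk through each heavy atom and fill implicit hydrogens from standard valence (C 4, N 3, O 2, S 2, halogen 1); for lowercase aromatic atoms, an aromatic c carries 1 H when it has two neighbours and 0 H with three, and aromatic n carries 0 H:
  atom 1: O, bond orders sum to 1 (valence 2) → 1 H
  atom 2: aromatic c, 3 neighbours → 0 H
  atom 3: aromatic c, 3 neighbours → 0 H
  atom 4: aromatic c, 3 neighbours → 0 H
  atom 5: aromatic c, 2 neighbours → 1 H
  atom 6: aromatic c, 2 neighbours → 1 H
  atom 7: aromatic c, 2 neighbours → 1 H
  atom 8: aromatic c, 2 neighbours → 1 H
  atom 9: aromatic c, 3 neighbours → 0 H
  atom 10: O, bond orders sum to 1 (valence 2) → 1 H
  atom 11: aromatic c, 2 neighbours → 1 H
  atom 12: aromatic c, 2 neighbours → 1 H
Totals → C:10, H:8, O:2.

C10H8O2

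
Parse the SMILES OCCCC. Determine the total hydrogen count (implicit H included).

10

Walk through each heavy atom and fill implicit hydrogens from standard valence (C 4, N 3, O 2, S 2, halogen 1):
  atom 1: O, bond orders sum to 1 (valence 2) → 1 H
  atom 2: C, bond orders sum to 2 (valence 4) → 2 H
  atom 3: C, bond orders sum to 2 (valence 4) → 2 H
  atom 4: C, bond orders sum to 2 (valence 4) → 2 H
  atom 5: C, bond orders sum to 1 (valence 4) → 3 H
Total hydrogens: 10.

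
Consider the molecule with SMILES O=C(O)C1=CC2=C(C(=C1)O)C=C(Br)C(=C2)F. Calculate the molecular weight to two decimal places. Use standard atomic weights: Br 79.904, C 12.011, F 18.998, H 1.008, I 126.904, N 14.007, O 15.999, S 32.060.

First, the molecular formula is C11H6BrFO3 (counting implicit H from valence).
  Br: 1 × 79.904 = 79.904
  C: 11 × 12.011 = 132.121
  F: 1 × 18.998 = 18.998
  H: 6 × 1.008 = 6.048
  O: 3 × 15.999 = 47.997
Sum: 1×79.904 + 11×12.011 + 1×18.998 + 6×1.008 + 3×15.999 = 285.068 → 285.07 g/mol.

285.07 g/mol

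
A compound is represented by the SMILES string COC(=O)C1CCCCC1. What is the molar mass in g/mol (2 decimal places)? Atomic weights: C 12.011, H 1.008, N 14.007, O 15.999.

142.20 g/mol

First, the molecular formula is C8H14O2 (counting implicit H from valence).
  C: 8 × 12.011 = 96.088
  H: 14 × 1.008 = 14.112
  O: 2 × 15.999 = 31.998
Sum: 8×12.011 + 14×1.008 + 2×15.999 = 142.198 → 142.20 g/mol.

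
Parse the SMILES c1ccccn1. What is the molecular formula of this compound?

C5H5N

Walk through each heavy atom and fill implicit hydrogens from standard valence (C 4, N 3, O 2, S 2, halogen 1); for lowercase aromatic atoms, an aromatic c carries 1 H when it has two neighbours and 0 H with three, and aromatic n carries 0 H:
  atom 1: aromatic c, 2 neighbours → 1 H
  atom 2: aromatic c, 2 neighbours → 1 H
  atom 3: aromatic c, 2 neighbours → 1 H
  atom 4: aromatic c, 2 neighbours → 1 H
  atom 5: aromatic c, 2 neighbours → 1 H
  atom 6: aromatic n, 2 neighbours → 0 H
Totals → C:5, H:5, N:1.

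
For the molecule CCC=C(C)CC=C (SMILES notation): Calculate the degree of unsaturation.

Molecular formula: C8H14.
DoU = (2C + 2 + N − H − X) / 2, where X is the halogen count and O/S are ignored.
    = (2·8 + 2 + 0 − 14 − 0) / 2 = 4 / 2 = 2.

2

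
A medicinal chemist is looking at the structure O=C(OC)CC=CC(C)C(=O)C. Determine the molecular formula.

C9H14O3

Walk through each heavy atom and fill implicit hydrogens from standard valence (C 4, N 3, O 2, S 2, halogen 1):
  atom 1: O, bond orders sum to 2 (valence 2) → 0 H
  atom 2: C, bond orders sum to 4 (valence 4) → 0 H
  atom 3: O, bond orders sum to 2 (valence 2) → 0 H
  atom 4: C, bond orders sum to 1 (valence 4) → 3 H
  atom 5: C, bond orders sum to 2 (valence 4) → 2 H
  atom 6: C, bond orders sum to 3 (valence 4) → 1 H
  atom 7: C, bond orders sum to 3 (valence 4) → 1 H
  atom 8: C, bond orders sum to 3 (valence 4) → 1 H
  atom 9: C, bond orders sum to 1 (valence 4) → 3 H
  atom 10: C, bond orders sum to 4 (valence 4) → 0 H
  atom 11: O, bond orders sum to 2 (valence 2) → 0 H
  atom 12: C, bond orders sum to 1 (valence 4) → 3 H
Totals → C:9, H:14, O:3.
In Hill order: C9H14O3.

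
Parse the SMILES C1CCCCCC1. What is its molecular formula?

C7H14

Walk through each heavy atom and fill implicit hydrogens from standard valence (C 4, N 3, O 2, S 2, halogen 1):
  atom 1: C, bond orders sum to 2 (valence 4) → 2 H
  atom 2: C, bond orders sum to 2 (valence 4) → 2 H
  atom 3: C, bond orders sum to 2 (valence 4) → 2 H
  atom 4: C, bond orders sum to 2 (valence 4) → 2 H
  atom 5: C, bond orders sum to 2 (valence 4) → 2 H
  atom 6: C, bond orders sum to 2 (valence 4) → 2 H
  atom 7: C, bond orders sum to 2 (valence 4) → 2 H
Totals → C:7, H:14.
In Hill order: C7H14.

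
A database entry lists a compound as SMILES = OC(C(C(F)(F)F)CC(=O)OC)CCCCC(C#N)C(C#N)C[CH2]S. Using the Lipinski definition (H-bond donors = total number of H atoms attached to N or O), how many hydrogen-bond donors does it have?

1

Donors: find every N or O and count the H atoms it carries.
  atom 1 (O): bond orders sum to 1 → 1 H
  atom 10 (O): bond orders sum to 2 → 0 H
  atom 11 (O): bond orders sum to 2 → 0 H
  atom 19 (N): bond orders sum to 3 → 0 H
  atom 22 (N): bond orders sum to 3 → 0 H
Lipinski HBD = 1.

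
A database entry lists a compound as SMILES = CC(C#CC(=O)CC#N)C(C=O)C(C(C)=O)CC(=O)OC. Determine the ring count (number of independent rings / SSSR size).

0

In SMILES, each pair of matching ring-closure digits denotes one ring-closing bond; the number of such bonds equals the number of independent rings.
Ring-closure bonds here: 0.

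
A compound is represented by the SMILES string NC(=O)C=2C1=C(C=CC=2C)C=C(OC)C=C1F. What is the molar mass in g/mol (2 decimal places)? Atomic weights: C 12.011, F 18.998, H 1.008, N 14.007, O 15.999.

233.24 g/mol

First, the molecular formula is C13H12FNO2 (counting implicit H from valence).
  C: 13 × 12.011 = 156.143
  F: 1 × 18.998 = 18.998
  H: 12 × 1.008 = 12.096
  N: 1 × 14.007 = 14.007
  O: 2 × 15.999 = 31.998
Sum: 13×12.011 + 1×18.998 + 12×1.008 + 1×14.007 + 2×15.999 = 233.242 → 233.24 g/mol.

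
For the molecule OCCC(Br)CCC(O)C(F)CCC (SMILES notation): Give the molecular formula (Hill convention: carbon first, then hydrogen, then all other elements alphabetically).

C10H20BrFO2

Walk through each heavy atom and fill implicit hydrogens from standard valence (C 4, N 3, O 2, S 2, halogen 1):
  atom 1: O, bond orders sum to 1 (valence 2) → 1 H
  atom 2: C, bond orders sum to 2 (valence 4) → 2 H
  atom 3: C, bond orders sum to 2 (valence 4) → 2 H
  atom 4: C, bond orders sum to 3 (valence 4) → 1 H
  atom 5: Br (halogen, monovalent) → 0 H
  atom 6: C, bond orders sum to 2 (valence 4) → 2 H
  atom 7: C, bond orders sum to 2 (valence 4) → 2 H
  atom 8: C, bond orders sum to 3 (valence 4) → 1 H
  atom 9: O, bond orders sum to 1 (valence 2) → 1 H
  atom 10: C, bond orders sum to 3 (valence 4) → 1 H
  atom 11: F (halogen, monovalent) → 0 H
  atom 12: C, bond orders sum to 2 (valence 4) → 2 H
  atom 13: C, bond orders sum to 2 (valence 4) → 2 H
  atom 14: C, bond orders sum to 1 (valence 4) → 3 H
Totals → C:10, H:20, Br:1, F:1, O:2.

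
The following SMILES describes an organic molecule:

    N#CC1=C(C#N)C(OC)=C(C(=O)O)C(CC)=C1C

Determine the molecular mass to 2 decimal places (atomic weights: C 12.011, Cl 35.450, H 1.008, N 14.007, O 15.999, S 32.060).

244.25 g/mol

First, the molecular formula is C13H12N2O3 (counting implicit H from valence).
  C: 13 × 12.011 = 156.143
  H: 12 × 1.008 = 12.096
  N: 2 × 14.007 = 28.014
  O: 3 × 15.999 = 47.997
Sum: 13×12.011 + 12×1.008 + 2×14.007 + 3×15.999 = 244.250 → 244.25 g/mol.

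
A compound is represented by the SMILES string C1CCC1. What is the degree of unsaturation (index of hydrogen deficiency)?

Molecular formula: C4H8.
DoU = (2C + 2 + N − H − X) / 2, where X is the halogen count and O/S are ignored.
    = (2·4 + 2 + 0 − 8 − 0) / 2 = 2 / 2 = 1.

1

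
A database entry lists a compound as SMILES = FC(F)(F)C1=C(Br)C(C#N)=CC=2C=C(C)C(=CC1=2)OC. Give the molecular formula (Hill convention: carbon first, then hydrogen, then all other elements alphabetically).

C14H9BrF3NO

Walk through each heavy atom and fill implicit hydrogens from standard valence (C 4, N 3, O 2, S 2, halogen 1):
  atom 1: F (halogen, monovalent) → 0 H
  atom 2: C, bond orders sum to 4 (valence 4) → 0 H
  atom 3: F (halogen, monovalent) → 0 H
  atom 4: F (halogen, monovalent) → 0 H
  atom 5: C, bond orders sum to 4 (valence 4) → 0 H
  atom 6: C, bond orders sum to 4 (valence 4) → 0 H
  atom 7: Br (halogen, monovalent) → 0 H
  atom 8: C, bond orders sum to 4 (valence 4) → 0 H
  atom 9: C, bond orders sum to 4 (valence 4) → 0 H
  atom 10: N, bond orders sum to 3 (valence 3) → 0 H
  atom 11: C, bond orders sum to 3 (valence 4) → 1 H
  atom 12: C, bond orders sum to 4 (valence 4) → 0 H
  atom 13: C, bond orders sum to 3 (valence 4) → 1 H
  atom 14: C, bond orders sum to 4 (valence 4) → 0 H
  atom 15: C, bond orders sum to 1 (valence 4) → 3 H
  atom 16: C, bond orders sum to 4 (valence 4) → 0 H
  atom 17: C, bond orders sum to 3 (valence 4) → 1 H
  atom 18: C, bond orders sum to 4 (valence 4) → 0 H
  atom 19: O, bond orders sum to 2 (valence 2) → 0 H
  atom 20: C, bond orders sum to 1 (valence 4) → 3 H
Totals → C:14, H:9, Br:1, F:3, N:1, O:1.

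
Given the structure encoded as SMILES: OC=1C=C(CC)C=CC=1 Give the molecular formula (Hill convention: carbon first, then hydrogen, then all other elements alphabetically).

C8H10O

Walk through each heavy atom and fill implicit hydrogens from standard valence (C 4, N 3, O 2, S 2, halogen 1):
  atom 1: O, bond orders sum to 1 (valence 2) → 1 H
  atom 2: C, bond orders sum to 4 (valence 4) → 0 H
  atom 3: C, bond orders sum to 3 (valence 4) → 1 H
  atom 4: C, bond orders sum to 4 (valence 4) → 0 H
  atom 5: C, bond orders sum to 2 (valence 4) → 2 H
  atom 6: C, bond orders sum to 1 (valence 4) → 3 H
  atom 7: C, bond orders sum to 3 (valence 4) → 1 H
  atom 8: C, bond orders sum to 3 (valence 4) → 1 H
  atom 9: C, bond orders sum to 3 (valence 4) → 1 H
Totals → C:8, H:10, O:1.
In Hill order: C8H10O.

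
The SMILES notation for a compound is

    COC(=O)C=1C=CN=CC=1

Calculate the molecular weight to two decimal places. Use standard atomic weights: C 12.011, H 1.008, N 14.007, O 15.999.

137.14 g/mol

First, the molecular formula is C7H7NO2 (counting implicit H from valence).
  C: 7 × 12.011 = 84.077
  H: 7 × 1.008 = 7.056
  N: 1 × 14.007 = 14.007
  O: 2 × 15.999 = 31.998
Sum: 7×12.011 + 7×1.008 + 1×14.007 + 2×15.999 = 137.138 → 137.14 g/mol.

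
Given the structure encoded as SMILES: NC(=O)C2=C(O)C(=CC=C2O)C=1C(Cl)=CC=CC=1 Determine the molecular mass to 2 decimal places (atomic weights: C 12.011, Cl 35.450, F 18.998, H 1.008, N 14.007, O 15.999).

First, the molecular formula is C13H10ClNO3 (counting implicit H from valence).
  C: 13 × 12.011 = 156.143
  Cl: 1 × 35.450 = 35.450
  H: 10 × 1.008 = 10.080
  N: 1 × 14.007 = 14.007
  O: 3 × 15.999 = 47.997
Sum: 13×12.011 + 1×35.450 + 10×1.008 + 1×14.007 + 3×15.999 = 263.677 → 263.68 g/mol.

263.68 g/mol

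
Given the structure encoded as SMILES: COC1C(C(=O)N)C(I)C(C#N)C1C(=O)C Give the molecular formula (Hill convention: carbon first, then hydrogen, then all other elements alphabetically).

Walk through each heavy atom and fill implicit hydrogens from standard valence (C 4, N 3, O 2, S 2, halogen 1):
  atom 1: C, bond orders sum to 1 (valence 4) → 3 H
  atom 2: O, bond orders sum to 2 (valence 2) → 0 H
  atom 3: C, bond orders sum to 3 (valence 4) → 1 H
  atom 4: C, bond orders sum to 3 (valence 4) → 1 H
  atom 5: C, bond orders sum to 4 (valence 4) → 0 H
  atom 6: O, bond orders sum to 2 (valence 2) → 0 H
  atom 7: N, bond orders sum to 1 (valence 3) → 2 H
  atom 8: C, bond orders sum to 3 (valence 4) → 1 H
  atom 9: I (halogen, monovalent) → 0 H
  atom 10: C, bond orders sum to 3 (valence 4) → 1 H
  atom 11: C, bond orders sum to 4 (valence 4) → 0 H
  atom 12: N, bond orders sum to 3 (valence 3) → 0 H
  atom 13: C, bond orders sum to 3 (valence 4) → 1 H
  atom 14: C, bond orders sum to 4 (valence 4) → 0 H
  atom 15: O, bond orders sum to 2 (valence 2) → 0 H
  atom 16: C, bond orders sum to 1 (valence 4) → 3 H
Totals → C:10, H:13, I:1, N:2, O:3.
In Hill order: C10H13IN2O3.

C10H13IN2O3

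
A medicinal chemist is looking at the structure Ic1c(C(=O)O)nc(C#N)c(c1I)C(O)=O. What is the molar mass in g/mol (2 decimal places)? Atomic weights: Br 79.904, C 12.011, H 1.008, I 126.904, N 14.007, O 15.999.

First, the molecular formula is C8H2I2N2O4 (counting implicit H from valence).
  C: 8 × 12.011 = 96.088
  H: 2 × 1.008 = 2.016
  I: 2 × 126.904 = 253.808
  N: 2 × 14.007 = 28.014
  O: 4 × 15.999 = 63.996
Sum: 8×12.011 + 2×1.008 + 2×126.904 + 2×14.007 + 4×15.999 = 443.922 → 443.92 g/mol.

443.92 g/mol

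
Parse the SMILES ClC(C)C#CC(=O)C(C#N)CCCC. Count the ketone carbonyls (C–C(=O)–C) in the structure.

The ketone motif appears at heavy-atom position 6 in the SMILES.
Other groups present: 1 alkyne, 1 nitrile.
Ketone count: 1.

1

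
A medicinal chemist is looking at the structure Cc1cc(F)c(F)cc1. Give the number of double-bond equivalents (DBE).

4

Molecular formula: C7H6F2.
DoU = (2C + 2 + N − H − X) / 2, where X is the halogen count and O/S are ignored.
    = (2·7 + 2 + 0 − 6 − 2) / 2 = 8 / 2 = 4.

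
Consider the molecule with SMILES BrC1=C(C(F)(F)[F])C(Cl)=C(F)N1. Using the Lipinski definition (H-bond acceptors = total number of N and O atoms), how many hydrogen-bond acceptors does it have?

1

N atoms: 1; O atoms: 0.
Lipinski HBA = 1 + 0 = 1.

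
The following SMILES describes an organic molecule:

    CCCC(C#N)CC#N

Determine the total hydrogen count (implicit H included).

Walk through each heavy atom and fill implicit hydrogens from standard valence (C 4, N 3, O 2, S 2, halogen 1):
  atom 1: C, bond orders sum to 1 (valence 4) → 3 H
  atom 2: C, bond orders sum to 2 (valence 4) → 2 H
  atom 3: C, bond orders sum to 2 (valence 4) → 2 H
  atom 4: C, bond orders sum to 3 (valence 4) → 1 H
  atom 5: C, bond orders sum to 4 (valence 4) → 0 H
  atom 6: N, bond orders sum to 3 (valence 3) → 0 H
  atom 7: C, bond orders sum to 2 (valence 4) → 2 H
  atom 8: C, bond orders sum to 4 (valence 4) → 0 H
  atom 9: N, bond orders sum to 3 (valence 3) → 0 H
Total hydrogens: 10.

10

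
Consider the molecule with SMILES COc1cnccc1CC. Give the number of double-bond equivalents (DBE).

Molecular formula: C8H11NO.
DoU = (2C + 2 + N − H − X) / 2, where X is the halogen count and O/S are ignored.
    = (2·8 + 2 + 1 − 11 − 0) / 2 = 8 / 2 = 4.

4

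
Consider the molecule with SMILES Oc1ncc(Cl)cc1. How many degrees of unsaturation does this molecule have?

Molecular formula: C5H4ClNO.
DoU = (2C + 2 + N − H − X) / 2, where X is the halogen count and O/S are ignored.
    = (2·5 + 2 + 1 − 4 − 1) / 2 = 8 / 2 = 4.

4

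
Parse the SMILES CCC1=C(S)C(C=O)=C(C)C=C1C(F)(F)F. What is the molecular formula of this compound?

Walk through each heavy atom and fill implicit hydrogens from standard valence (C 4, N 3, O 2, S 2, halogen 1):
  atom 1: C, bond orders sum to 1 (valence 4) → 3 H
  atom 2: C, bond orders sum to 2 (valence 4) → 2 H
  atom 3: C, bond orders sum to 4 (valence 4) → 0 H
  atom 4: C, bond orders sum to 4 (valence 4) → 0 H
  atom 5: S, bond orders sum to 1 (valence 2) → 1 H
  atom 6: C, bond orders sum to 4 (valence 4) → 0 H
  atom 7: C, bond orders sum to 3 (valence 4) → 1 H
  atom 8: O, bond orders sum to 2 (valence 2) → 0 H
  atom 9: C, bond orders sum to 4 (valence 4) → 0 H
  atom 10: C, bond orders sum to 1 (valence 4) → 3 H
  atom 11: C, bond orders sum to 3 (valence 4) → 1 H
  atom 12: C, bond orders sum to 4 (valence 4) → 0 H
  atom 13: C, bond orders sum to 4 (valence 4) → 0 H
  atom 14: F (halogen, monovalent) → 0 H
  atom 15: F (halogen, monovalent) → 0 H
  atom 16: F (halogen, monovalent) → 0 H
Totals → C:11, H:11, F:3, O:1, S:1.
In Hill order: C11H11F3OS.

C11H11F3OS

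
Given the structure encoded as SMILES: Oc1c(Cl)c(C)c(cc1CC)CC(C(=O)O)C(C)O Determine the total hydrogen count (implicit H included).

Walk through each heavy atom and fill implicit hydrogens from standard valence (C 4, N 3, O 2, S 2, halogen 1); for lowercase aromatic atoms, an aromatic c carries 1 H when it has two neighbours and 0 H with three, and aromatic n carries 0 H:
  atom 1: O, bond orders sum to 1 (valence 2) → 1 H
  atom 2: aromatic c, 3 neighbours → 0 H
  atom 3: aromatic c, 3 neighbours → 0 H
  atom 4: Cl (halogen, monovalent) → 0 H
  atom 5: aromatic c, 3 neighbours → 0 H
  atom 6: C, bond orders sum to 1 (valence 4) → 3 H
  atom 7: aromatic c, 3 neighbours → 0 H
  atom 8: aromatic c, 2 neighbours → 1 H
  atom 9: aromatic c, 3 neighbours → 0 H
  atom 10: C, bond orders sum to 2 (valence 4) → 2 H
  atom 11: C, bond orders sum to 1 (valence 4) → 3 H
  atom 12: C, bond orders sum to 2 (valence 4) → 2 H
  atom 13: C, bond orders sum to 3 (valence 4) → 1 H
  atom 14: C, bond orders sum to 4 (valence 4) → 0 H
  atom 15: O, bond orders sum to 2 (valence 2) → 0 H
  atom 16: O, bond orders sum to 1 (valence 2) → 1 H
  atom 17: C, bond orders sum to 3 (valence 4) → 1 H
  atom 18: C, bond orders sum to 1 (valence 4) → 3 H
  atom 19: O, bond orders sum to 1 (valence 2) → 1 H
Total hydrogens: 19.

19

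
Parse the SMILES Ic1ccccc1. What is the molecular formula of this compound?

Walk through each heavy atom and fill implicit hydrogens from standard valence (C 4, N 3, O 2, S 2, halogen 1); for lowercase aromatic atoms, an aromatic c carries 1 H when it has two neighbours and 0 H with three, and aromatic n carries 0 H:
  atom 1: I (halogen, monovalent) → 0 H
  atom 2: aromatic c, 3 neighbours → 0 H
  atom 3: aromatic c, 2 neighbours → 1 H
  atom 4: aromatic c, 2 neighbours → 1 H
  atom 5: aromatic c, 2 neighbours → 1 H
  atom 6: aromatic c, 2 neighbours → 1 H
  atom 7: aromatic c, 2 neighbours → 1 H
Totals → C:6, H:5, I:1.
In Hill order: C6H5I.

C6H5I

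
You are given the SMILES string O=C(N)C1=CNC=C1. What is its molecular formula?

C5H6N2O

Walk through each heavy atom and fill implicit hydrogens from standard valence (C 4, N 3, O 2, S 2, halogen 1):
  atom 1: O, bond orders sum to 2 (valence 2) → 0 H
  atom 2: C, bond orders sum to 4 (valence 4) → 0 H
  atom 3: N, bond orders sum to 1 (valence 3) → 2 H
  atom 4: C, bond orders sum to 4 (valence 4) → 0 H
  atom 5: C, bond orders sum to 3 (valence 4) → 1 H
  atom 6: N, bond orders sum to 2 (valence 3) → 1 H
  atom 7: C, bond orders sum to 3 (valence 4) → 1 H
  atom 8: C, bond orders sum to 3 (valence 4) → 1 H
Totals → C:5, H:6, N:2, O:1.
In Hill order: C5H6N2O.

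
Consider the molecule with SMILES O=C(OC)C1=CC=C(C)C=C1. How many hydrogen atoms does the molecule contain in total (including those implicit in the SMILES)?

Walk through each heavy atom and fill implicit hydrogens from standard valence (C 4, N 3, O 2, S 2, halogen 1):
  atom 1: O, bond orders sum to 2 (valence 2) → 0 H
  atom 2: C, bond orders sum to 4 (valence 4) → 0 H
  atom 3: O, bond orders sum to 2 (valence 2) → 0 H
  atom 4: C, bond orders sum to 1 (valence 4) → 3 H
  atom 5: C, bond orders sum to 4 (valence 4) → 0 H
  atom 6: C, bond orders sum to 3 (valence 4) → 1 H
  atom 7: C, bond orders sum to 3 (valence 4) → 1 H
  atom 8: C, bond orders sum to 4 (valence 4) → 0 H
  atom 9: C, bond orders sum to 1 (valence 4) → 3 H
  atom 10: C, bond orders sum to 3 (valence 4) → 1 H
  atom 11: C, bond orders sum to 3 (valence 4) → 1 H
Total hydrogens: 10.

10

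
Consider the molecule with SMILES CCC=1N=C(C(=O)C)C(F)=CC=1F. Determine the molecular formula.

C9H9F2NO

Walk through each heavy atom and fill implicit hydrogens from standard valence (C 4, N 3, O 2, S 2, halogen 1):
  atom 1: C, bond orders sum to 1 (valence 4) → 3 H
  atom 2: C, bond orders sum to 2 (valence 4) → 2 H
  atom 3: C, bond orders sum to 4 (valence 4) → 0 H
  atom 4: N, bond orders sum to 3 (valence 3) → 0 H
  atom 5: C, bond orders sum to 4 (valence 4) → 0 H
  atom 6: C, bond orders sum to 4 (valence 4) → 0 H
  atom 7: O, bond orders sum to 2 (valence 2) → 0 H
  atom 8: C, bond orders sum to 1 (valence 4) → 3 H
  atom 9: C, bond orders sum to 4 (valence 4) → 0 H
  atom 10: F (halogen, monovalent) → 0 H
  atom 11: C, bond orders sum to 3 (valence 4) → 1 H
  atom 12: C, bond orders sum to 4 (valence 4) → 0 H
  atom 13: F (halogen, monovalent) → 0 H
Totals → C:9, H:9, F:2, N:1, O:1.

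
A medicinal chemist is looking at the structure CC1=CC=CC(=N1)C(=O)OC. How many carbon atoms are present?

Count every carbon token in the SMILES (each C, including those in ring-closure positions and inside branches).
Carbon count: 8.

8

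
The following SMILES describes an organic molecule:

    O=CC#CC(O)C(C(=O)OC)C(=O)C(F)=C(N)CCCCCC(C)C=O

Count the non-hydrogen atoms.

26

Every atom symbol written in the SMILES (organic subset) is one heavy atom; implicit H are not written.
Heavy atoms by element → C:18, F:1, N:1, O:6.
Total: 26.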